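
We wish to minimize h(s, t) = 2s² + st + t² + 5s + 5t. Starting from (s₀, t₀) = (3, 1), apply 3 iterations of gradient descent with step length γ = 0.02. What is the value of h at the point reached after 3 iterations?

21.516276013056

∇h = (4s + t + 5, s + 2t + 5)
Step 1: at (3, 1), ∇h = (18, 10) → (3, 1) − 0.02·(18, 10) = (2.64, 0.8)
Step 2: at (2.64, 0.8), ∇h = (16.36, 9.24) → (2.64, 0.8) − 0.02·(16.36, 9.24) = (2.3128, 0.6152)
Step 3: at (2.3128, 0.6152), ∇h = (14.8664, 8.5432) → (2.3128, 0.6152) − 0.02·(14.8664, 8.5432) = (2.015472, 0.444336)
h(2.015472, 0.444336) = 21.516276013056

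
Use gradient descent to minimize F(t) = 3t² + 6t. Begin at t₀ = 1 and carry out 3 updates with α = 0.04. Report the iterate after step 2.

F′(t) = 6t + 6
t₁ = 1 − 0.04·12 = 0.52
t₂ = 0.52 − 0.04·9.12 = 0.1552

0.1552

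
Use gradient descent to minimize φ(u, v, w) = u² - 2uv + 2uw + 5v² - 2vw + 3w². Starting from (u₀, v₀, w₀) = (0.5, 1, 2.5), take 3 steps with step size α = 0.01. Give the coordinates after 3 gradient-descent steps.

(0.388184, 0.881384, 2.104648)

∇φ = (2u - 2v + 2w, -2u + 10v - 2w, 2u - 2v + 6w)
Step 1: at (0.5, 1, 2.5), ∇φ = (4, 4, 14) → (0.5, 1, 2.5) − 0.01·(4, 4, 14) = (0.46, 0.96, 2.36)
Step 2: at (0.46, 0.96, 2.36), ∇φ = (3.72, 3.96, 13.16) → (0.46, 0.96, 2.36) − 0.01·(3.72, 3.96, 13.16) = (0.4228, 0.9204, 2.2284)
Step 3: at (0.4228, 0.9204, 2.2284), ∇φ = (3.4616, 3.9016, 12.3752) → (0.4228, 0.9204, 2.2284) − 0.01·(3.4616, 3.9016, 12.3752) = (0.388184, 0.881384, 2.104648)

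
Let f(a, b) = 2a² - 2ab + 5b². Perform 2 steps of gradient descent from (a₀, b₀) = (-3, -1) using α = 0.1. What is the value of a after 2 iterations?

-1.32

∇f = (4a - 2b, -2a + 10b)
Step 1: at (-3, -1), ∇f = (-10, -4) → (-3, -1) − 0.1·(-10, -4) = (-2, -0.6)
Step 2: at (-2, -0.6), ∇f = (-6.8, -2) → (-2, -0.6) − 0.1·(-6.8, -2) = (-1.32, -0.4)
a = -1.32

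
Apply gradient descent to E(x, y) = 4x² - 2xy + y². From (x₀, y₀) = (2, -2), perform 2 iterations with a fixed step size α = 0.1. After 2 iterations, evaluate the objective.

0.6912

∇E = (8x - 2y, -2x + 2y)
Step 1: at (2, -2), ∇E = (20, -8) → (2, -2) − 0.1·(20, -8) = (0, -1.2)
Step 2: at (0, -1.2), ∇E = (2.4, -2.4) → (0, -1.2) − 0.1·(2.4, -2.4) = (-0.24, -0.96)
E(-0.24, -0.96) = 0.6912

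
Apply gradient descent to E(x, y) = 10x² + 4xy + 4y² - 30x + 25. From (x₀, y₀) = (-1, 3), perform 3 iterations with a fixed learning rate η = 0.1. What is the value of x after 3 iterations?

∇E = (20x + 4y - 30, 4x + 8y)
(x₁, y₁) = (-1, 3) − 0.1·(-38, 20) = (2.8, 1)
(x₂, y₂) = (2.8, 1) − 0.1·(30, 19.2) = (-0.2, -0.92)
(x₃, y₃) = (-0.2, -0.92) − 0.1·(-37.68, -8.16) = (3.568, -0.104)
x = 3.568

3.568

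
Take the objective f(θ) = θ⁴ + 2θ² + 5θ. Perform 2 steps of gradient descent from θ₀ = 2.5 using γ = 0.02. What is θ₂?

0.70541

f′(θ) = 4θ³ + 4θ + 5
θ₁ = 2.5 − 0.02·77.5 = 0.95
θ₂ = 0.95 − 0.02·12.2295 = 0.70541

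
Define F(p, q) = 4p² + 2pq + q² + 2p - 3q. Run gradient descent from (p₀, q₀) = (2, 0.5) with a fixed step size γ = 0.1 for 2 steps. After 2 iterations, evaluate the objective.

-1.7888

∇F = (8p + 2q + 2, 2p + 2q - 3)
(p₁, q₁) = (2, 0.5) − 0.1·(19, 2) = (0.1, 0.3)
(p₂, q₂) = (0.1, 0.3) − 0.1·(3.4, -2.2) = (-0.24, 0.52)
F(-0.24, 0.52) = -1.7888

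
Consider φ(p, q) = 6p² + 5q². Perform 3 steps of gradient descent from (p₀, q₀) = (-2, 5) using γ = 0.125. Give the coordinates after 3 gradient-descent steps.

(0.25, -0.078125)

∇φ = (12p, 10q)
(p₁, q₁) = (-2, 5) − 0.125·(-24, 50) = (1, -1.25)
(p₂, q₂) = (1, -1.25) − 0.125·(12, -12.5) = (-0.5, 0.3125)
(p₃, q₃) = (-0.5, 0.3125) − 0.125·(-6, 3.125) = (0.25, -0.078125)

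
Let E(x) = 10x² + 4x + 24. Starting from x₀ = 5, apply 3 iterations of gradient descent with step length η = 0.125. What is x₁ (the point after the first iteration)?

-8

E′(x) = 20x + 4
Step 1: E′(5) = 104; x₁ = 5 − 0.125·104 = -8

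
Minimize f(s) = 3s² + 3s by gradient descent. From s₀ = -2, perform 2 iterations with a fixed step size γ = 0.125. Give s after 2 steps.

f′(s) = 6s + 3
s₁ = -2 − 0.125·(-9) = -0.875
s₂ = -0.875 − 0.125·(-2.25) = -0.59375

-0.59375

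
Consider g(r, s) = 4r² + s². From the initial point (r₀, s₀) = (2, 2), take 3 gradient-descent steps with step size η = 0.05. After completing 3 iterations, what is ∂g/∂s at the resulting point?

∇g = (8r, 2s)
(r₁, s₁) = (2, 2) − 0.05·(16, 4) = (1.2, 1.8)
(r₂, s₂) = (1.2, 1.8) − 0.05·(9.6, 3.6) = (0.72, 1.62)
(r₃, s₃) = (0.72, 1.62) − 0.05·(5.76, 3.24) = (0.432, 1.458)
∂g/∂s at (0.432, 1.458) = 2.916

2.916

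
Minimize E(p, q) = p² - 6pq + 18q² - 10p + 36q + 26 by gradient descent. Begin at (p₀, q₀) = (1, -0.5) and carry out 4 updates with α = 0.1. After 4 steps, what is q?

∇E = (2p - 6q - 10, -6p + 36q + 36)
Step 1: at (1, -0.5), ∇E = (-5, 12) → (1, -0.5) − 0.1·(-5, 12) = (1.5, -1.7)
Step 2: at (1.5, -1.7), ∇E = (3.2, -34.2) → (1.5, -1.7) − 0.1·(3.2, -34.2) = (1.18, 1.72)
Step 3: at (1.18, 1.72), ∇E = (-17.96, 90.84) → (1.18, 1.72) − 0.1·(-17.96, 90.84) = (2.976, -7.364)
Step 4: at (2.976, -7.364), ∇E = (40.136, -246.96) → (2.976, -7.364) − 0.1·(40.136, -246.96) = (-1.0376, 17.332)
q = 17.332

17.332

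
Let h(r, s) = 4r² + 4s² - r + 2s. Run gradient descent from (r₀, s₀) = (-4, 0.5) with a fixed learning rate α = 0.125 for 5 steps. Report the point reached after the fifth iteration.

(0.125, -0.25)

∇h = (8r - 1, 8s + 2)
Step 1: at (-4, 0.5), ∇h = (-33, 6) → (-4, 0.5) − 0.125·(-33, 6) = (0.125, -0.25)
Step 2: at (0.125, -0.25), ∇h = (0, 0) → (0.125, -0.25) − 0.125·(0, 0) = (0.125, -0.25)
Step 3: at (0.125, -0.25), ∇h = (0, 0) → (0.125, -0.25) − 0.125·(0, 0) = (0.125, -0.25)
Step 4: at (0.125, -0.25), ∇h = (0, 0) → (0.125, -0.25) − 0.125·(0, 0) = (0.125, -0.25)
Step 5: at (0.125, -0.25), ∇h = (0, 0) → (0.125, -0.25) − 0.125·(0, 0) = (0.125, -0.25)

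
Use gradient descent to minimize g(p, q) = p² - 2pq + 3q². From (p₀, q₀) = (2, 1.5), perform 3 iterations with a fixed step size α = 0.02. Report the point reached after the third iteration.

(1.930976, 1.232128)

∇g = (2p - 2q, -2p + 6q)
Step 1: at (2, 1.5), ∇g = (1, 5) → (2, 1.5) − 0.02·(1, 5) = (1.98, 1.4)
Step 2: at (1.98, 1.4), ∇g = (1.16, 4.44) → (1.98, 1.4) − 0.02·(1.16, 4.44) = (1.9568, 1.3112)
Step 3: at (1.9568, 1.3112), ∇g = (1.2912, 3.9536) → (1.9568, 1.3112) − 0.02·(1.2912, 3.9536) = (1.930976, 1.232128)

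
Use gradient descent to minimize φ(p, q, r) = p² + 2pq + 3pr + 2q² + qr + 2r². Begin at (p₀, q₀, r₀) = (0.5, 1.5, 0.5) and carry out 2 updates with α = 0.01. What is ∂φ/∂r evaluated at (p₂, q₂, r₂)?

∇φ = (2p + 2q + 3r, 2p + 4q + r, 3p + q + 4r)
Step 1: at (0.5, 1.5, 0.5), ∇φ = (5.5, 7.5, 5) → (0.5, 1.5, 0.5) − 0.01·(5.5, 7.5, 5) = (0.445, 1.425, 0.45)
Step 2: at (0.445, 1.425, 0.45), ∇φ = (5.09, 7.04, 4.56) → (0.445, 1.425, 0.45) − 0.01·(5.09, 7.04, 4.56) = (0.3941, 1.3546, 0.4044)
∂φ/∂r at (0.3941, 1.3546, 0.4044) = 4.1545

4.1545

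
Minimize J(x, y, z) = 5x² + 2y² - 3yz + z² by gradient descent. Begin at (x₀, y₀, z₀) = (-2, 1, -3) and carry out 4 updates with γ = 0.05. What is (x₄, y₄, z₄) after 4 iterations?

(-0.125, -0.63974375, -1.89301875)

∇J = (10x, 4y - 3z, -3y + 2z)
(x₁, y₁, z₁) = (-2, 1, -3) − 0.05·(-20, 13, -9) = (-1, 0.35, -2.55)
(x₂, y₂, z₂) = (-1, 0.35, -2.55) − 0.05·(-10, 9.05, -6.15) = (-0.5, -0.1025, -2.2425)
(x₃, y₃, z₃) = (-0.5, -0.1025, -2.2425) − 0.05·(-5, 6.3175, -4.1775) = (-0.25, -0.418375, -2.033625)
(x₄, y₄, z₄) = (-0.25, -0.418375, -2.033625) − 0.05·(-2.5, 4.427375, -2.812125) = (-0.125, -0.63974375, -1.89301875)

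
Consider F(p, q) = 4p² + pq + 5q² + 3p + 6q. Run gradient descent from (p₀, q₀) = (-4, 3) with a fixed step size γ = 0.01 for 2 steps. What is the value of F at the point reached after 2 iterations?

72.9654194

∇F = (8p + q + 3, p + 10q + 6)
(p₁, q₁) = (-4, 3) − 0.01·(-26, 32) = (-3.74, 2.68)
(p₂, q₂) = (-3.74, 2.68) − 0.01·(-24.24, 29.06) = (-3.4976, 2.3894)
F(-3.4976, 2.3894) = 72.9654194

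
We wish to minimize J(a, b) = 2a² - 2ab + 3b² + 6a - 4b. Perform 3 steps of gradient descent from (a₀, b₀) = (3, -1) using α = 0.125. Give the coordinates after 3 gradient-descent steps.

∇J = (4a - 2b + 6, -2a + 6b - 4)
(a₁, b₁) = (3, -1) − 0.125·(20, -16) = (0.5, 1)
(a₂, b₂) = (0.5, 1) − 0.125·(6, 1) = (-0.25, 0.875)
(a₃, b₃) = (-0.25, 0.875) − 0.125·(3.25, 1.75) = (-0.65625, 0.65625)

(-0.65625, 0.65625)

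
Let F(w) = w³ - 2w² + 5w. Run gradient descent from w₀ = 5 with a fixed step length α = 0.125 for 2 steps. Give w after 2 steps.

F′(w) = 3w² - 4w + 5
w₁ = 5 − 0.125·60 = -2.5
w₂ = -2.5 − 0.125·33.75 = -6.71875

-6.71875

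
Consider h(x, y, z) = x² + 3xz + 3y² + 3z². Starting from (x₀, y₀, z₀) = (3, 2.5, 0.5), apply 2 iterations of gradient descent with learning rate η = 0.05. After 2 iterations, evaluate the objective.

∇h = (2x + 3z, 6y, 3x + 6z)
(x₁, y₁, z₁) = (3, 2.5, 0.5) − 0.05·(7.5, 15, 12) = (2.625, 1.75, -0.1)
(x₂, y₂, z₂) = (2.625, 1.75, -0.1) − 0.05·(4.95, 10.5, 7.275) = (2.3775, 1.225, -0.46375)
h(2.3775, 1.225, -0.46375) = 7.4918765625

7.4918765625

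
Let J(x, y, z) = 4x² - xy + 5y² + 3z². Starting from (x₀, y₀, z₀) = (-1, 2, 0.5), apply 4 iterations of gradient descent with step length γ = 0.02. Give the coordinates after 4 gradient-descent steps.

(-0.411188, 0.77821408, 0.29984768)

∇J = (8x - y, -x + 10y, 6z)
Step 1: at (-1, 2, 0.5), ∇J = (-10, 21, 3) → (-1, 2, 0.5) − 0.02·(-10, 21, 3) = (-0.8, 1.58, 0.44)
Step 2: at (-0.8, 1.58, 0.44), ∇J = (-7.98, 16.6, 2.64) → (-0.8, 1.58, 0.44) − 0.02·(-7.98, 16.6, 2.64) = (-0.6404, 1.248, 0.3872)
Step 3: at (-0.6404, 1.248, 0.3872), ∇J = (-6.3712, 13.1204, 2.3232) → (-0.6404, 1.248, 0.3872) − 0.02·(-6.3712, 13.1204, 2.3232) = (-0.512976, 0.985592, 0.340736)
Step 4: at (-0.512976, 0.985592, 0.340736), ∇J = (-5.0894, 10.368896, 2.044416) → (-0.512976, 0.985592, 0.340736) − 0.02·(-5.0894, 10.368896, 2.044416) = (-0.411188, 0.77821408, 0.29984768)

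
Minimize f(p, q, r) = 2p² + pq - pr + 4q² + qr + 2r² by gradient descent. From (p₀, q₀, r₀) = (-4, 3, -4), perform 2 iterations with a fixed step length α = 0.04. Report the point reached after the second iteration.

(-3.2976, 1.896, -3.2976)

∇f = (4p + q - r, p + 8q + r, -p + q + 4r)
Step 1: at (-4, 3, -4), ∇f = (-9, 16, -9) → (-4, 3, -4) − 0.04·(-9, 16, -9) = (-3.64, 2.36, -3.64)
Step 2: at (-3.64, 2.36, -3.64), ∇f = (-8.56, 11.6, -8.56) → (-3.64, 2.36, -3.64) − 0.04·(-8.56, 11.6, -8.56) = (-3.2976, 1.896, -3.2976)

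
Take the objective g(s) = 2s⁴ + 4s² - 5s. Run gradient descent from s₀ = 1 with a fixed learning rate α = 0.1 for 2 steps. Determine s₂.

0.4808

g′(s) = 8s³ + 8s - 5
s₁ = 1 − 0.1·11 = -0.1
s₂ = -0.1 − 0.1·(-5.808) = 0.4808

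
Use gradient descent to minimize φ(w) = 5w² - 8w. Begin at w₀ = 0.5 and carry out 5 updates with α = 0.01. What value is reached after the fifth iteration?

φ′(w) = 10w - 8
w₁ = 0.5 − 0.01·(-3) = 0.53
w₂ = 0.53 − 0.01·(-2.7) = 0.557
w₃ = 0.557 − 0.01·(-2.43) = 0.5813
w₄ = 0.5813 − 0.01·(-2.187) = 0.60317
w₅ = 0.60317 − 0.01·(-1.9683) = 0.622853

0.622853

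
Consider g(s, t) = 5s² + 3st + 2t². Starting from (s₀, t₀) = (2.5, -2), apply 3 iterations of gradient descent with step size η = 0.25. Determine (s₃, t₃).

(-8.4375, -3.5859375)

∇g = (10s + 3t, 3s + 4t)
(s₁, t₁) = (2.5, -2) − 0.25·(19, -0.5) = (-2.25, -1.875)
(s₂, t₂) = (-2.25, -1.875) − 0.25·(-28.125, -14.25) = (4.78125, 1.6875)
(s₃, t₃) = (4.78125, 1.6875) − 0.25·(52.875, 21.09375) = (-8.4375, -3.5859375)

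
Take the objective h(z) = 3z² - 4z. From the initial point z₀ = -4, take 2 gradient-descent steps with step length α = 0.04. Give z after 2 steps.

h′(z) = 6z - 4
Step 1: h′(-4) = -28; z₁ = -4 − 0.04·(-28) = -2.88
Step 2: h′(-2.88) = -21.28; z₂ = -2.88 − 0.04·(-21.28) = -2.0288

-2.0288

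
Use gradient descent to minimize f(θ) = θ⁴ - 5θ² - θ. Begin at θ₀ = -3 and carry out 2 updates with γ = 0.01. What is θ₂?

-1.98924556

f′(θ) = 4θ³ - 10θ - 1
Step 1: f′(-3) = -79; θ₁ = -3 − 0.01·(-79) = -2.21
Step 2: f′(-2.21) = -22.075444; θ₂ = -2.21 − 0.01·(-22.075444) = -1.98924556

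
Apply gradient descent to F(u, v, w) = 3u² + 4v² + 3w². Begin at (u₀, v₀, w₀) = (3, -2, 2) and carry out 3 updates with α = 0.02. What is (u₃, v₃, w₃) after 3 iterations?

(2.044416, -1.185408, 1.362944)

∇F = (6u, 8v, 6w)
(u₁, v₁, w₁) = (3, -2, 2) − 0.02·(18, -16, 12) = (2.64, -1.68, 1.76)
(u₂, v₂, w₂) = (2.64, -1.68, 1.76) − 0.02·(15.84, -13.44, 10.56) = (2.3232, -1.4112, 1.5488)
(u₃, v₃, w₃) = (2.3232, -1.4112, 1.5488) − 0.02·(13.9392, -11.2896, 9.2928) = (2.044416, -1.185408, 1.362944)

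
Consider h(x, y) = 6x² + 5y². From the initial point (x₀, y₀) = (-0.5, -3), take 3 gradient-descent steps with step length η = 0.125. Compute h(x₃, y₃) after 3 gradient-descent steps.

∇h = (12x, 10y)
Step 1: at (-0.5, -3), ∇h = (-6, -30) → (-0.5, -3) − 0.125·(-6, -30) = (0.25, 0.75)
Step 2: at (0.25, 0.75), ∇h = (3, 7.5) → (0.25, 0.75) − 0.125·(3, 7.5) = (-0.125, -0.1875)
Step 3: at (-0.125, -0.1875), ∇h = (-1.5, -1.875) → (-0.125, -0.1875) − 0.125·(-1.5, -1.875) = (0.0625, 0.046875)
h(0.0625, 0.046875) = 0.034423828125

0.034423828125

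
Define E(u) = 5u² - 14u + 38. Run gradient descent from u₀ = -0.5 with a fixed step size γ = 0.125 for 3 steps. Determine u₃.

1.4296875

E′(u) = 10u - 14
u₁ = -0.5 − 0.125·(-19) = 1.875
u₂ = 1.875 − 0.125·4.75 = 1.28125
u₃ = 1.28125 − 0.125·(-1.1875) = 1.4296875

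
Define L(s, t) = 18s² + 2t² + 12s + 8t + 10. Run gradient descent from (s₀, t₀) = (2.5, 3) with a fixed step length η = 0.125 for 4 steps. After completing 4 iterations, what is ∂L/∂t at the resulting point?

∇L = (36s + 12, 4t + 8)
Step 1: at (2.5, 3), ∇L = (102, 20) → (2.5, 3) − 0.125·(102, 20) = (-10.25, 0.5)
Step 2: at (-10.25, 0.5), ∇L = (-357, 10) → (-10.25, 0.5) − 0.125·(-357, 10) = (34.375, -0.75)
Step 3: at (34.375, -0.75), ∇L = (1249.5, 5) → (34.375, -0.75) − 0.125·(1249.5, 5) = (-121.8125, -1.375)
Step 4: at (-121.8125, -1.375), ∇L = (-4373.25, 2.5) → (-121.8125, -1.375) − 0.125·(-4373.25, 2.5) = (424.84375, -1.6875)
∂L/∂t at (424.84375, -1.6875) = 1.25

1.25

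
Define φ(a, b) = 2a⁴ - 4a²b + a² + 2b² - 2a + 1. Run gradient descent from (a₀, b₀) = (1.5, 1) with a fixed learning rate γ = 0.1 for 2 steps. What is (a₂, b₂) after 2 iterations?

(0.0008, 0.904)

∇φ = (8a³ - 8ab + 2a - 2, -4a² + 4b)
Step 1: at (1.5, 1), ∇φ = (16, -5) → (1.5, 1) − 0.1·(16, -5) = (-0.1, 1.5)
Step 2: at (-0.1, 1.5), ∇φ = (-1.008, 5.96) → (-0.1, 1.5) − 0.1·(-1.008, 5.96) = (0.0008, 0.904)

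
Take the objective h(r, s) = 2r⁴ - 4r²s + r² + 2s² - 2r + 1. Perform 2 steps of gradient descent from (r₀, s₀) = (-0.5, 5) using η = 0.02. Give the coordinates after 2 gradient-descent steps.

(-1.26512512, 4.304192)

∇h = (8r³ - 8rs + 2r - 2, -4r² + 4s)
(r₁, s₁) = (-0.5, 5) − 0.02·(16, 19) = (-0.82, 4.62)
(r₂, s₂) = (-0.82, 4.62) − 0.02·(22.256256, 15.7904) = (-1.26512512, 4.304192)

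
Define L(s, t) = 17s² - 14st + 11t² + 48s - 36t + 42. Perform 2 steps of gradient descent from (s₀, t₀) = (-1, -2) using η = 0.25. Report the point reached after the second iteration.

∇L = (34s - 14t + 48, -14s + 22t - 36)
Step 1: at (-1, -2), ∇L = (42, -66) → (-1, -2) − 0.25·(42, -66) = (-11.5, 14.5)
Step 2: at (-11.5, 14.5), ∇L = (-546, 444) → (-11.5, 14.5) − 0.25·(-546, 444) = (125, -96.5)

(125, -96.5)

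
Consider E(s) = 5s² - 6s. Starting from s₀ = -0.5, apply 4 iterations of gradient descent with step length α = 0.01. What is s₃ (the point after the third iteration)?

E′(s) = 10s - 6
s₁ = -0.5 − 0.01·(-11) = -0.39
s₂ = -0.39 − 0.01·(-9.9) = -0.291
s₃ = -0.291 − 0.01·(-8.91) = -0.2019

-0.2019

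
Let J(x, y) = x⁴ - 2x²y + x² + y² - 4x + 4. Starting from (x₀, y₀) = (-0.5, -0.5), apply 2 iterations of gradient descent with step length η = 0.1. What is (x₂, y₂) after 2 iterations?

∇J = (4x³ - 4xy + 2x - 4, -2x² + 2y)
Step 1: at (-0.5, -0.5), ∇J = (-6.5, -1.5) → (-0.5, -0.5) − 0.1·(-6.5, -1.5) = (0.15, -0.35)
Step 2: at (0.15, -0.35), ∇J = (-3.4765, -0.745) → (0.15, -0.35) − 0.1·(-3.4765, -0.745) = (0.49765, -0.2755)

(0.49765, -0.2755)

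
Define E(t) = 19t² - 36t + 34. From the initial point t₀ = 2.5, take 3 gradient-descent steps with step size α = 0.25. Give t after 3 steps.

E′(t) = 38t - 36
Step 1: E′(2.5) = 59; t₁ = 2.5 − 0.25·59 = -12.25
Step 2: E′(-12.25) = -501.5; t₂ = -12.25 − 0.25·(-501.5) = 113.125
Step 3: E′(113.125) = 4262.75; t₃ = 113.125 − 0.25·4262.75 = -952.5625

-952.5625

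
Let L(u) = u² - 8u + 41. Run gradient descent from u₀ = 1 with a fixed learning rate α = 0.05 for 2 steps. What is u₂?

L′(u) = 2u - 8
Step 1: L′(1) = -6; u₁ = 1 − 0.05·(-6) = 1.3
Step 2: L′(1.3) = -5.4; u₂ = 1.3 − 0.05·(-5.4) = 1.57

1.57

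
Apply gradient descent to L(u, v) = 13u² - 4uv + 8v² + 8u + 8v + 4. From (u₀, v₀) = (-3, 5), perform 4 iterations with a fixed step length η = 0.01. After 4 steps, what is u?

-0.7499336

∇L = (26u - 4v + 8, -4u + 16v + 8)
(u₁, v₁) = (-3, 5) − 0.01·(-90, 100) = (-2.1, 4)
(u₂, v₂) = (-2.1, 4) − 0.01·(-62.6, 80.4) = (-1.474, 3.196)
(u₃, v₃) = (-1.474, 3.196) − 0.01·(-43.108, 65.032) = (-1.04292, 2.54568)
(u₄, v₄) = (-1.04292, 2.54568) − 0.01·(-29.29864, 52.90256) = (-0.7499336, 2.0166544)
u = -0.7499336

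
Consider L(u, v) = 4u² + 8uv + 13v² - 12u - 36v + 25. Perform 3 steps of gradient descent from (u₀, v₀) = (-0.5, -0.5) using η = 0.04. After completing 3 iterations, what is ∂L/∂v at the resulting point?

∇L = (8u + 8v - 12, 8u + 26v - 36)
(u₁, v₁) = (-0.5, -0.5) − 0.04·(-20, -53) = (0.3, 1.62)
(u₂, v₂) = (0.3, 1.62) − 0.04·(3.36, 8.52) = (0.1656, 1.2792)
(u₃, v₃) = (0.1656, 1.2792) − 0.04·(-0.4416, -1.416) = (0.183264, 1.33584)
∂L/∂v at (0.183264, 1.33584) = 0.197952

0.197952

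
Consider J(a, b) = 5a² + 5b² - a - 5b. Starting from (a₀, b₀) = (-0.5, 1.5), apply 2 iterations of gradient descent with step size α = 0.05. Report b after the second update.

∇J = (10a - 1, 10b - 5)
(a₁, b₁) = (-0.5, 1.5) − 0.05·(-6, 10) = (-0.2, 1)
(a₂, b₂) = (-0.2, 1) − 0.05·(-3, 5) = (-0.05, 0.75)
b = 0.75

0.75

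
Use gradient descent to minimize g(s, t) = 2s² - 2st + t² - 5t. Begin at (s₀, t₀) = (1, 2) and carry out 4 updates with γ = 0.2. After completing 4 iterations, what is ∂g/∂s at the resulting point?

∇g = (4s - 2t, -2s + 2t - 5)
(s₁, t₁) = (1, 2) − 0.2·(0, -3) = (1, 2.6)
(s₂, t₂) = (1, 2.6) − 0.2·(-1.2, -1.8) = (1.24, 2.96)
(s₃, t₃) = (1.24, 2.96) − 0.2·(-0.96, -1.56) = (1.432, 3.272)
(s₄, t₄) = (1.432, 3.272) − 0.2·(-0.816, -1.32) = (1.5952, 3.536)
∂g/∂s at (1.5952, 3.536) = -0.6912

-0.6912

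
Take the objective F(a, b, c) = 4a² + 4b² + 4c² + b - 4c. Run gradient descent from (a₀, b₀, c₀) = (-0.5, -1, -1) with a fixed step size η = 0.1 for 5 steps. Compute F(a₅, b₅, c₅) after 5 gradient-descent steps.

-1.0624986624

∇F = (8a, 8b + 1, 8c - 4)
Step 1: at (-0.5, -1, -1), ∇F = (-4, -7, -12) → (-0.5, -1, -1) − 0.1·(-4, -7, -12) = (-0.1, -0.3, 0.2)
Step 2: at (-0.1, -0.3, 0.2), ∇F = (-0.8, -1.4, -2.4) → (-0.1, -0.3, 0.2) − 0.1·(-0.8, -1.4, -2.4) = (-0.02, -0.16, 0.44)
Step 3: at (-0.02, -0.16, 0.44), ∇F = (-0.16, -0.28, -0.48) → (-0.02, -0.16, 0.44) − 0.1·(-0.16, -0.28, -0.48) = (-0.004, -0.132, 0.488)
Step 4: at (-0.004, -0.132, 0.488), ∇F = (-0.032, -0.056, -0.096) → (-0.004, -0.132, 0.488) − 0.1·(-0.032, -0.056, -0.096) = (-0.0008, -0.1264, 0.4976)
Step 5: at (-0.0008, -0.1264, 0.4976), ∇F = (-0.0064, -0.0112, -0.0192) → (-0.0008, -0.1264, 0.4976) − 0.1·(-0.0064, -0.0112, -0.0192) = (-0.00016, -0.12528, 0.49952)
F(-0.00016, -0.12528, 0.49952) = -1.0624986624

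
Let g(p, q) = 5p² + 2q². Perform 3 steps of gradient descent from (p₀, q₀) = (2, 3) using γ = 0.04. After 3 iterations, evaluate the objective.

∇g = (10p, 4q)
(p₁, q₁) = (2, 3) − 0.04·(20, 12) = (1.2, 2.52)
(p₂, q₂) = (1.2, 2.52) − 0.04·(12, 10.08) = (0.72, 2.1168)
(p₃, q₃) = (0.72, 2.1168) − 0.04·(7.2, 8.4672) = (0.432, 1.778112)
g(0.432, 1.778112) = 7.256484569088

7.256484569088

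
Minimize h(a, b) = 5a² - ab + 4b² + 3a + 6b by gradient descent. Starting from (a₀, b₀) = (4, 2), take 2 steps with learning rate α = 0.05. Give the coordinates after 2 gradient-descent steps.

∇h = (10a - b + 3, -a + 8b + 6)
Step 1: at (4, 2), ∇h = (41, 18) → (4, 2) − 0.05·(41, 18) = (1.95, 1.1)
Step 2: at (1.95, 1.1), ∇h = (21.4, 12.85) → (1.95, 1.1) − 0.05·(21.4, 12.85) = (0.88, 0.4575)

(0.88, 0.4575)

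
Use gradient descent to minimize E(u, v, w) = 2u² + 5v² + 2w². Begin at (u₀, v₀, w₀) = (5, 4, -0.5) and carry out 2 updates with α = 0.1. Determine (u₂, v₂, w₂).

(1.8, 0, -0.18)

∇E = (4u, 10v, 4w)
Step 1: at (5, 4, -0.5), ∇E = (20, 40, -2) → (5, 4, -0.5) − 0.1·(20, 40, -2) = (3, 0, -0.3)
Step 2: at (3, 0, -0.3), ∇E = (12, 0, -1.2) → (3, 0, -0.3) − 0.1·(12, 0, -1.2) = (1.8, 0, -0.18)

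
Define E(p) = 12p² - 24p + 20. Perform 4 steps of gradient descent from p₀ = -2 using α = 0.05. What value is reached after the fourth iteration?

0.9952

E′(p) = 24p - 24
p₁ = -2 − 0.05·(-72) = 1.6
p₂ = 1.6 − 0.05·14.4 = 0.88
p₃ = 0.88 − 0.05·(-2.88) = 1.024
p₄ = 1.024 − 0.05·0.576 = 0.9952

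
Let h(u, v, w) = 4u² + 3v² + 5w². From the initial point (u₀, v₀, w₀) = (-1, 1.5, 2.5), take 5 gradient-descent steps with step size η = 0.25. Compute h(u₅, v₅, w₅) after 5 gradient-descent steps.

∇h = (8u, 6v, 10w)
(u₁, v₁, w₁) = (-1, 1.5, 2.5) − 0.25·(-8, 9, 25) = (1, -0.75, -3.75)
(u₂, v₂, w₂) = (1, -0.75, -3.75) − 0.25·(8, -4.5, -37.5) = (-1, 0.375, 5.625)
(u₃, v₃, w₃) = (-1, 0.375, 5.625) − 0.25·(-8, 2.25, 56.25) = (1, -0.1875, -8.4375)
(u₄, v₄, w₄) = (1, -0.1875, -8.4375) − 0.25·(8, -1.125, -84.375) = (-1, 0.09375, 12.65625)
(u₅, v₅, w₅) = (-1, 0.09375, 12.65625) − 0.25·(-8, 0.5625, 126.5625) = (1, -0.046875, -18.984375)
h(1, -0.046875, -18.984375) = 1806.0390625

1806.0390625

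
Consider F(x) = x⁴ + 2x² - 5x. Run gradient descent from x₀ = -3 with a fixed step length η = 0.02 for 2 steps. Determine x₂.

F′(x) = 4x³ + 4x - 5
Step 1: F′(-3) = -125; x₁ = -3 − 0.02·(-125) = -0.5
Step 2: F′(-0.5) = -7.5; x₂ = -0.5 − 0.02·(-7.5) = -0.35

-0.35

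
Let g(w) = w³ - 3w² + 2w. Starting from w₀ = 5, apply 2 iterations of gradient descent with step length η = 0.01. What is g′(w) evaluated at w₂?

g′(w) = 3w² - 6w + 2
Step 1: g′(5) = 47; w₁ = 5 − 0.01·47 = 4.53
Step 2: g′(4.53) = 36.3827; w₂ = 4.53 − 0.01·36.3827 = 4.166173
g′(w) at (4.166173) = 29.073954397787

29.073954397787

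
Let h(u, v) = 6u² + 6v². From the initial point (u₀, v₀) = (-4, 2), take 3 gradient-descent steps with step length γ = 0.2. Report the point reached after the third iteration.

(10.976, -5.488)

∇h = (12u, 12v)
Step 1: at (-4, 2), ∇h = (-48, 24) → (-4, 2) − 0.2·(-48, 24) = (5.6, -2.8)
Step 2: at (5.6, -2.8), ∇h = (67.2, -33.6) → (5.6, -2.8) − 0.2·(67.2, -33.6) = (-7.84, 3.92)
Step 3: at (-7.84, 3.92), ∇h = (-94.08, 47.04) → (-7.84, 3.92) − 0.2·(-94.08, 47.04) = (10.976, -5.488)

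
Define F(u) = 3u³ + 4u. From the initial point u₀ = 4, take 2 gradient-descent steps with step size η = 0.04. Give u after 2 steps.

-3.407104

F′(u) = 9u² + 4
Step 1: F′(4) = 148; u₁ = 4 − 0.04·148 = -1.92
Step 2: F′(-1.92) = 37.1776; u₂ = -1.92 − 0.04·37.1776 = -3.407104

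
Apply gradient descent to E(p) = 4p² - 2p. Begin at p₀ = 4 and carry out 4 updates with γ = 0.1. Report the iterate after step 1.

1

E′(p) = 8p - 2
Step 1: E′(4) = 30; p₁ = 4 − 0.1·30 = 1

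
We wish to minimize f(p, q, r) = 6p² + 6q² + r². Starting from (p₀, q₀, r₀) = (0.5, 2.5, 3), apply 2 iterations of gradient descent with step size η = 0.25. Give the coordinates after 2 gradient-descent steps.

(2, 10, 0.75)

∇f = (12p, 12q, 2r)
Step 1: at (0.5, 2.5, 3), ∇f = (6, 30, 6) → (0.5, 2.5, 3) − 0.25·(6, 30, 6) = (-1, -5, 1.5)
Step 2: at (-1, -5, 1.5), ∇f = (-12, -60, 3) → (-1, -5, 1.5) − 0.25·(-12, -60, 3) = (2, 10, 0.75)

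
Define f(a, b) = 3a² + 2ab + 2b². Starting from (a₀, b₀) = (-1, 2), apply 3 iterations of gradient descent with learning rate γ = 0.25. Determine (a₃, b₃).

(-0.125, 0)

∇f = (6a + 2b, 2a + 4b)
Step 1: at (-1, 2), ∇f = (-2, 6) → (-1, 2) − 0.25·(-2, 6) = (-0.5, 0.5)
Step 2: at (-0.5, 0.5), ∇f = (-2, 1) → (-0.5, 0.5) − 0.25·(-2, 1) = (0, 0.25)
Step 3: at (0, 0.25), ∇f = (0.5, 1) → (0, 0.25) − 0.25·(0.5, 1) = (-0.125, 0)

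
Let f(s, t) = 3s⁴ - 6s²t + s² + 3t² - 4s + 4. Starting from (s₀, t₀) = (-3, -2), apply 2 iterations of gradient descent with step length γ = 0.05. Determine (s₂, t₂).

∇f = (12s³ - 12st + 2s - 4, -6s² + 6t)
(s₁, t₁) = (-3, -2) − 0.05·(-406, -66) = (17.3, 1.3)
(s₂, t₂) = (17.3, 1.3) − 0.05·(61893.324, -1787.94) = (-3077.3662, 90.697)

(-3077.3662, 90.697)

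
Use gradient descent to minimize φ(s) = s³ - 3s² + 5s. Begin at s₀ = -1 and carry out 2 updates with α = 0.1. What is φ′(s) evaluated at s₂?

φ′(s) = 3s² - 6s + 5
s₁ = -1 − 0.1·14 = -2.4
s₂ = -2.4 − 0.1·36.68 = -6.068
φ′(s) at (-6.068) = 151.869872

151.869872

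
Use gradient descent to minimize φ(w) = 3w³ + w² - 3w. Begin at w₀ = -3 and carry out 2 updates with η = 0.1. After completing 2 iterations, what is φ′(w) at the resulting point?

φ′(w) = 9w² + 2w - 3
w₁ = -3 − 0.1·72 = -10.2
w₂ = -10.2 − 0.1·912.96 = -101.496
φ′(w) at (-101.496) = 92506.950144

92506.950144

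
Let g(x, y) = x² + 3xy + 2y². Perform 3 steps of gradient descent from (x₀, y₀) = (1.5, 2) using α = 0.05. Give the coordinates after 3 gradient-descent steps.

(0.5235, 0.6431875)

∇g = (2x + 3y, 3x + 4y)
Step 1: at (1.5, 2), ∇g = (9, 12.5) → (1.5, 2) − 0.05·(9, 12.5) = (1.05, 1.375)
Step 2: at (1.05, 1.375), ∇g = (6.225, 8.65) → (1.05, 1.375) − 0.05·(6.225, 8.65) = (0.73875, 0.9425)
Step 3: at (0.73875, 0.9425), ∇g = (4.305, 5.98625) → (0.73875, 0.9425) − 0.05·(4.305, 5.98625) = (0.5235, 0.6431875)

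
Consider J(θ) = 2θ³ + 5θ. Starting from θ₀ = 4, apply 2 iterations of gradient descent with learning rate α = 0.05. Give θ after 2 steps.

J′(θ) = 6θ² + 5
θ₁ = 4 − 0.05·101 = -1.05
θ₂ = -1.05 − 0.05·11.615 = -1.63075

-1.63075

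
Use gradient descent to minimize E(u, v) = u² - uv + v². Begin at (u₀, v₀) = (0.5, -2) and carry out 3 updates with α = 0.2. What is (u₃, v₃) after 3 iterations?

(-0.304, -0.464)

∇E = (2u - v, -u + 2v)
Step 1: at (0.5, -2), ∇E = (3, -4.5) → (0.5, -2) − 0.2·(3, -4.5) = (-0.1, -1.1)
Step 2: at (-0.1, -1.1), ∇E = (0.9, -2.1) → (-0.1, -1.1) − 0.2·(0.9, -2.1) = (-0.28, -0.68)
Step 3: at (-0.28, -0.68), ∇E = (0.12, -1.08) → (-0.28, -0.68) − 0.2·(0.12, -1.08) = (-0.304, -0.464)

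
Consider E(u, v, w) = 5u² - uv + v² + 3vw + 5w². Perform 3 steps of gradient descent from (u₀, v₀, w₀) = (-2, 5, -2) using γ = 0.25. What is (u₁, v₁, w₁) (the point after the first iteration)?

∇E = (10u - v, -u + 2v + 3w, 3v + 10w)
(u₁, v₁, w₁) = (-2, 5, -2) − 0.25·(-25, 6, -5) = (4.25, 3.5, -0.75)

(4.25, 3.5, -0.75)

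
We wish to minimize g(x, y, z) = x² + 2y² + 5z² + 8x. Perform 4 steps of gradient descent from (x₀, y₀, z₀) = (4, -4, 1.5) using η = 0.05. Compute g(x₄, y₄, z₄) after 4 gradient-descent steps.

16.9625558725

∇g = (2x + 8, 4y, 10z)
Step 1: at (4, -4, 1.5), ∇g = (16, -16, 15) → (4, -4, 1.5) − 0.05·(16, -16, 15) = (3.2, -3.2, 0.75)
Step 2: at (3.2, -3.2, 0.75), ∇g = (14.4, -12.8, 7.5) → (3.2, -3.2, 0.75) − 0.05·(14.4, -12.8, 7.5) = (2.48, -2.56, 0.375)
Step 3: at (2.48, -2.56, 0.375), ∇g = (12.96, -10.24, 3.75) → (2.48, -2.56, 0.375) − 0.05·(12.96, -10.24, 3.75) = (1.832, -2.048, 0.1875)
Step 4: at (1.832, -2.048, 0.1875), ∇g = (11.664, -8.192, 1.875) → (1.832, -2.048, 0.1875) − 0.05·(11.664, -8.192, 1.875) = (1.2488, -1.6384, 0.09375)
g(1.2488, -1.6384, 0.09375) = 16.9625558725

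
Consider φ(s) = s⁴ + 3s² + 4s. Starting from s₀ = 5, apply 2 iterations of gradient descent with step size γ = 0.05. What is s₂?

2028.2726

φ′(s) = 4s³ + 6s + 4
s₁ = 5 − 0.05·534 = -21.7
s₂ = -21.7 − 0.05·(-40999.452) = 2028.2726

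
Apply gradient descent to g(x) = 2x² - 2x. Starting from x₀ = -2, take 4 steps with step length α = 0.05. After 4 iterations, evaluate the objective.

1.597152

g′(x) = 4x - 2
x₁ = -2 − 0.05·(-10) = -1.5
x₂ = -1.5 − 0.05·(-8) = -1.1
x₃ = -1.1 − 0.05·(-6.4) = -0.78
x₄ = -0.78 − 0.05·(-5.12) = -0.524
g(-0.524) = 1.597152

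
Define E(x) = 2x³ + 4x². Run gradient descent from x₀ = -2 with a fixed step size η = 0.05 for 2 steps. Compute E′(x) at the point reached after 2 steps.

34.873344

E′(x) = 6x² + 8x
Step 1: E′(-2) = 8; x₁ = -2 − 0.05·8 = -2.4
Step 2: E′(-2.4) = 15.36; x₂ = -2.4 − 0.05·15.36 = -3.168
E′(x) at (-3.168) = 34.873344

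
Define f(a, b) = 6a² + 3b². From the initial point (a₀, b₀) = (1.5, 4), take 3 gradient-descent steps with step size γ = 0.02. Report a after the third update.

0.658464

∇f = (12a, 6b)
Step 1: at (1.5, 4), ∇f = (18, 24) → (1.5, 4) − 0.02·(18, 24) = (1.14, 3.52)
Step 2: at (1.14, 3.52), ∇f = (13.68, 21.12) → (1.14, 3.52) − 0.02·(13.68, 21.12) = (0.8664, 3.0976)
Step 3: at (0.8664, 3.0976), ∇f = (10.3968, 18.5856) → (0.8664, 3.0976) − 0.02·(10.3968, 18.5856) = (0.658464, 2.725888)
a = 0.658464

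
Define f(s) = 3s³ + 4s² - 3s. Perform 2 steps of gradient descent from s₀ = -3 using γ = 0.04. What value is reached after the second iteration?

f′(s) = 9s² + 8s - 3
Step 1: f′(-3) = 54; s₁ = -3 − 0.04·54 = -5.16
Step 2: f′(-5.16) = 195.3504; s₂ = -5.16 − 0.04·195.3504 = -12.974016

-12.974016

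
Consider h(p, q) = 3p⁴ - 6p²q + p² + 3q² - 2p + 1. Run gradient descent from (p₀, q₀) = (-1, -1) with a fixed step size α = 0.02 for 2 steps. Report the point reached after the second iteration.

∇h = (12p³ - 12pq + 2p - 2, -6p² + 6q)
(p₁, q₁) = (-1, -1) − 0.02·(-28, -12) = (-0.44, -0.76)
(p₂, q₂) = (-0.44, -0.76) − 0.02·(-7.915008, -5.7216) = (-0.28169984, -0.645568)

(-0.28169984, -0.645568)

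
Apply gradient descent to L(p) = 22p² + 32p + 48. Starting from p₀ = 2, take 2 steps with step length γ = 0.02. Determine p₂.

L′(p) = 44p + 32
p₁ = 2 − 0.02·120 = -0.4
p₂ = -0.4 − 0.02·14.4 = -0.688

-0.688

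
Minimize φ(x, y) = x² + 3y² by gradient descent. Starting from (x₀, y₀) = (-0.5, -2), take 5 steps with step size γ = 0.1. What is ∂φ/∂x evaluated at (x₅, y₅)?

-0.32768

∇φ = (2x, 6y)
(x₁, y₁) = (-0.5, -2) − 0.1·(-1, -12) = (-0.4, -0.8)
(x₂, y₂) = (-0.4, -0.8) − 0.1·(-0.8, -4.8) = (-0.32, -0.32)
(x₃, y₃) = (-0.32, -0.32) − 0.1·(-0.64, -1.92) = (-0.256, -0.128)
(x₄, y₄) = (-0.256, -0.128) − 0.1·(-0.512, -0.768) = (-0.2048, -0.0512)
(x₅, y₅) = (-0.2048, -0.0512) − 0.1·(-0.4096, -0.3072) = (-0.16384, -0.02048)
∂φ/∂x at (-0.16384, -0.02048) = -0.32768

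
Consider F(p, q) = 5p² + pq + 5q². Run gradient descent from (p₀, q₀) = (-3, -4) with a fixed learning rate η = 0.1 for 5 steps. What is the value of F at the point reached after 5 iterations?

∇F = (10p + q, p + 10q)
Step 1: at (-3, -4), ∇F = (-34, -43) → (-3, -4) − 0.1·(-34, -43) = (0.4, 0.3)
Step 2: at (0.4, 0.3), ∇F = (4.3, 3.4) → (0.4, 0.3) − 0.1·(4.3, 3.4) = (-0.03, -0.04)
Step 3: at (-0.03, -0.04), ∇F = (-0.34, -0.43) → (-0.03, -0.04) − 0.1·(-0.34, -0.43) = (0.004, 0.003)
Step 4: at (0.004, 0.003), ∇F = (0.043, 0.034) → (0.004, 0.003) − 0.1·(0.043, 0.034) = (-0.0003, -0.0004)
Step 5: at (-0.0003, -0.0004), ∇F = (-0.0034, -0.0043) → (-0.0003, -0.0004) − 0.1·(-0.0034, -0.0043) = (0.00004, 0.00003)
F(0.00004, 0.00003) = 0.0000000137

0.0000000137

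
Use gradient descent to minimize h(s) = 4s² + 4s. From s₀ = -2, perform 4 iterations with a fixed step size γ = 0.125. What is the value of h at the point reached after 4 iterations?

-1

h′(s) = 8s + 4
s₁ = -2 − 0.125·(-12) = -0.5
s₂ = -0.5 − 0.125·0 = -0.5
s₃ = -0.5 − 0.125·0 = -0.5
s₄ = -0.5 − 0.125·0 = -0.5
h(-0.5) = -1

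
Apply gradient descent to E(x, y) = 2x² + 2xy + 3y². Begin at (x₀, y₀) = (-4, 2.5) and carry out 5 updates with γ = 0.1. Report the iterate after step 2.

∇E = (4x + 2y, 2x + 6y)
(x₁, y₁) = (-4, 2.5) − 0.1·(-11, 7) = (-2.9, 1.8)
(x₂, y₂) = (-2.9, 1.8) − 0.1·(-8, 5) = (-2.1, 1.3)

(-2.1, 1.3)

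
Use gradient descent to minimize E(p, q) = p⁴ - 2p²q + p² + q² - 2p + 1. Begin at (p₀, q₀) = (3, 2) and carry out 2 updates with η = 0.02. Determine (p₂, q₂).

∇E = (4p³ - 4pq + 2p - 2, -2p² + 2q)
Step 1: at (3, 2), ∇E = (88, -14) → (3, 2) − 0.02·(88, -14) = (1.24, 2.28)
Step 2: at (1.24, 2.28), ∇E = (-3.202304, 1.4848) → (1.24, 2.28) − 0.02·(-3.202304, 1.4848) = (1.30404608, 2.250304)

(1.30404608, 2.250304)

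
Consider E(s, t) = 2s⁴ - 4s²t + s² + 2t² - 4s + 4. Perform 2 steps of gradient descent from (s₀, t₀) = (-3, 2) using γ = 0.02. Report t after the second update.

∇E = (8s³ - 8st + 2s - 4, -4s² + 4t)
(s₁, t₁) = (-3, 2) − 0.02·(-178, -28) = (0.56, 2.56)
(s₂, t₂) = (0.56, 2.56) − 0.02·(-12.943872, 8.9856) = (0.81887744, 2.380288)
t = 2.380288

2.380288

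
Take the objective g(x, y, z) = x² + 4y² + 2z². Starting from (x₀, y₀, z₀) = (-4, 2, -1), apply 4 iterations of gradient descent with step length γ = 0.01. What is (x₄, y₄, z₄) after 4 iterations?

∇g = (2x, 8y, 4z)
(x₁, y₁, z₁) = (-4, 2, -1) − 0.01·(-8, 16, -4) = (-3.92, 1.84, -0.96)
(x₂, y₂, z₂) = (-3.92, 1.84, -0.96) − 0.01·(-7.84, 14.72, -3.84) = (-3.8416, 1.6928, -0.9216)
(x₃, y₃, z₃) = (-3.8416, 1.6928, -0.9216) − 0.01·(-7.6832, 13.5424, -3.6864) = (-3.764768, 1.557376, -0.884736)
(x₄, y₄, z₄) = (-3.764768, 1.557376, -0.884736) − 0.01·(-7.529536, 12.459008, -3.538944) = (-3.68947264, 1.43278592, -0.84934656)

(-3.68947264, 1.43278592, -0.84934656)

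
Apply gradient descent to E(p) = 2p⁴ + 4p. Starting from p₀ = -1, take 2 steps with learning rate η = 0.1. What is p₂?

E′(p) = 8p³ + 4
p₁ = -1 − 0.1·(-4) = -0.6
p₂ = -0.6 − 0.1·2.272 = -0.8272

-0.8272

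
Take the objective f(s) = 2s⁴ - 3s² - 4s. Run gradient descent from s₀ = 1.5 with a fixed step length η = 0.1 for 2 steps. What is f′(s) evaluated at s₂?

-5.956284522496

f′(s) = 8s³ - 6s - 4
s₁ = 1.5 − 0.1·14 = 0.1
s₂ = 0.1 − 0.1·(-4.592) = 0.5592
f′(s) at (0.5592) = -5.956284522496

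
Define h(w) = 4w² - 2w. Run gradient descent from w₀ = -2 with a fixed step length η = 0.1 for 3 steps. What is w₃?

0.232

h′(w) = 8w - 2
Step 1: h′(-2) = -18; w₁ = -2 − 0.1·(-18) = -0.2
Step 2: h′(-0.2) = -3.6; w₂ = -0.2 − 0.1·(-3.6) = 0.16
Step 3: h′(0.16) = -0.72; w₃ = 0.16 − 0.1·(-0.72) = 0.232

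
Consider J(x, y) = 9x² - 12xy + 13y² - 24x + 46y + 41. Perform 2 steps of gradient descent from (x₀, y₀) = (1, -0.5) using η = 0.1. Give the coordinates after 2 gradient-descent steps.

(-1.52, 0.76)

∇J = (18x - 12y - 24, -12x + 26y + 46)
Step 1: at (1, -0.5), ∇J = (0, 21) → (1, -0.5) − 0.1·(0, 21) = (1, -2.6)
Step 2: at (1, -2.6), ∇J = (25.2, -33.6) → (1, -2.6) − 0.1·(25.2, -33.6) = (-1.52, 0.76)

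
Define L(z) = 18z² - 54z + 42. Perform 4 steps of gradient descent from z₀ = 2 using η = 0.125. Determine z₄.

L′(z) = 36z - 54
Step 1: L′(2) = 18; z₁ = 2 − 0.125·18 = -0.25
Step 2: L′(-0.25) = -63; z₂ = -0.25 − 0.125·(-63) = 7.625
Step 3: L′(7.625) = 220.5; z₃ = 7.625 − 0.125·220.5 = -19.9375
Step 4: L′(-19.9375) = -771.75; z₄ = -19.9375 − 0.125·(-771.75) = 76.53125

76.53125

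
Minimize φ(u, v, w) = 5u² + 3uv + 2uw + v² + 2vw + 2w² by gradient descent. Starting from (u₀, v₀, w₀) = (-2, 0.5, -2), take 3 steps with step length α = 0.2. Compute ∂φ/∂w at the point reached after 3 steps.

∇φ = (10u + 3v + 2w, 3u + 2v + 2w, 2u + 2v + 4w)
Step 1: at (-2, 0.5, -2), ∇φ = (-22.5, -9, -11) → (-2, 0.5, -2) − 0.2·(-22.5, -9, -11) = (2.5, 2.3, 0.2)
Step 2: at (2.5, 2.3, 0.2), ∇φ = (32.3, 12.5, 10.4) → (2.5, 2.3, 0.2) − 0.2·(32.3, 12.5, 10.4) = (-3.96, -0.2, -1.88)
Step 3: at (-3.96, -0.2, -1.88), ∇φ = (-43.96, -16.04, -15.84) → (-3.96, -0.2, -1.88) − 0.2·(-43.96, -16.04, -15.84) = (4.832, 3.008, 1.288)
∂φ/∂w at (4.832, 3.008, 1.288) = 20.832

20.832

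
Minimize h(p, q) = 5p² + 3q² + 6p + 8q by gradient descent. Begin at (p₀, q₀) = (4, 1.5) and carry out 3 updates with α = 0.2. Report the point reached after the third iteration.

∇h = (10p + 6, 6q + 8)
(p₁, q₁) = (4, 1.5) − 0.2·(46, 17) = (-5.2, -1.9)
(p₂, q₂) = (-5.2, -1.9) − 0.2·(-46, -3.4) = (4, -1.22)
(p₃, q₃) = (4, -1.22) − 0.2·(46, 0.68) = (-5.2, -1.356)

(-5.2, -1.356)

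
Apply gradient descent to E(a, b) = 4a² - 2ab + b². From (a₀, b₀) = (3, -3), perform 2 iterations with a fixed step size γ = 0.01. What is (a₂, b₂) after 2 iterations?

∇E = (8a - 2b, -2a + 2b)
(a₁, b₁) = (3, -3) − 0.01·(30, -12) = (2.7, -2.88)
(a₂, b₂) = (2.7, -2.88) − 0.01·(27.36, -11.16) = (2.4264, -2.7684)

(2.4264, -2.7684)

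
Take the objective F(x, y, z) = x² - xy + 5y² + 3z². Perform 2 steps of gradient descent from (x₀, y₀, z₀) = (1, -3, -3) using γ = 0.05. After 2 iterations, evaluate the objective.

9.62320625

∇F = (2x - y, -x + 10y, 6z)
(x₁, y₁, z₁) = (1, -3, -3) − 0.05·(5, -31, -18) = (0.75, -1.45, -2.1)
(x₂, y₂, z₂) = (0.75, -1.45, -2.1) − 0.05·(2.95, -15.25, -12.6) = (0.6025, -0.6875, -1.47)
F(0.6025, -0.6875, -1.47) = 9.62320625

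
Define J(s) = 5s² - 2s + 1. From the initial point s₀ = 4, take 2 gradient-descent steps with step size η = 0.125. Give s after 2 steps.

J′(s) = 10s - 2
s₁ = 4 − 0.125·38 = -0.75
s₂ = -0.75 − 0.125·(-9.5) = 0.4375

0.4375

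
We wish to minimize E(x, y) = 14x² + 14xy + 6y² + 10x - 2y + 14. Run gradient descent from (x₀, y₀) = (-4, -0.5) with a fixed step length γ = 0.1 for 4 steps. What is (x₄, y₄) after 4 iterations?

∇E = (28x + 14y + 10, 14x + 12y - 2)
(x₁, y₁) = (-4, -0.5) − 0.1·(-109, -64) = (6.9, 5.9)
(x₂, y₂) = (6.9, 5.9) − 0.1·(285.8, 165.4) = (-21.68, -10.64)
(x₃, y₃) = (-21.68, -10.64) − 0.1·(-746, -433.2) = (52.92, 32.68)
(x₄, y₄) = (52.92, 32.68) − 0.1·(1949.28, 1131.04) = (-142.008, -80.424)

(-142.008, -80.424)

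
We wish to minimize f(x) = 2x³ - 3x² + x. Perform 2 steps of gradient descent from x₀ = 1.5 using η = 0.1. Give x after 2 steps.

0.8785

f′(x) = 6x² - 6x + 1
x₁ = 1.5 − 0.1·5.5 = 0.95
x₂ = 0.95 − 0.1·0.715 = 0.8785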